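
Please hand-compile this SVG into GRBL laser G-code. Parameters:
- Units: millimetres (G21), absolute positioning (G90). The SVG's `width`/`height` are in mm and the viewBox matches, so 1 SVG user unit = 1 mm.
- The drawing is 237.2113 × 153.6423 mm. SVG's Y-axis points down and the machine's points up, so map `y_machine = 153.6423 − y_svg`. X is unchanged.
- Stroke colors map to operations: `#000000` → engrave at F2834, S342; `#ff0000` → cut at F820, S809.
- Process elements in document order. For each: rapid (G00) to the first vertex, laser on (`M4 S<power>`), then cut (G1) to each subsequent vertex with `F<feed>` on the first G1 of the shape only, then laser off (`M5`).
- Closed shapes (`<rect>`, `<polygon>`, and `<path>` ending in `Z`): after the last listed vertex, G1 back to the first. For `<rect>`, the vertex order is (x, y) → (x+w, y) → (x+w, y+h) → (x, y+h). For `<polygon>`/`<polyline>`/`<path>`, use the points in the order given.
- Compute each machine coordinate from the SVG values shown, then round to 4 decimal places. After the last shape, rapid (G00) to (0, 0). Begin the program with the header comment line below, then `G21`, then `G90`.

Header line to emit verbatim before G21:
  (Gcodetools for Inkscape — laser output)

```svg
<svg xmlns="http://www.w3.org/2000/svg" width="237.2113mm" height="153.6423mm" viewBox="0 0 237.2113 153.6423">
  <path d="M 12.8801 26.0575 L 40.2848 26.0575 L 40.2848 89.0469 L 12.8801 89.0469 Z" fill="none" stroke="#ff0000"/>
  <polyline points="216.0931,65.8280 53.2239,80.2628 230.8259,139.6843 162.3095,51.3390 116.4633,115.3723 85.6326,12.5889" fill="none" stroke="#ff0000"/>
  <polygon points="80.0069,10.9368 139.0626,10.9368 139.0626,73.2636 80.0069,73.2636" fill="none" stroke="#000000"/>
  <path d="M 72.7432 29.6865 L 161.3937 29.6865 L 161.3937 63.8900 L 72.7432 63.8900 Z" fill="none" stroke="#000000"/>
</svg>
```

1 u = 1 mm; y_m = 153.6423 − y.

[1] `<path>` rectangle, #ff0000→cut S809 F820: (12.8801,127.5848) → (40.2848,127.5848) → (40.2848,64.5954) → (12.8801,64.5954) → (12.8801,127.5848) (closed)

[2] `<polyline>` open polyline, #ff0000→cut S809 F820: (216.0931,87.8143) → (53.2239,73.3795) → (230.8259,13.9580) → (162.3095,102.3033) → (116.4633,38.2700) → (85.6326,141.0534)

[3] `<polygon>` rectangle, #000000→engrave S342 F2834: (80.0069,142.7055) → (139.0626,142.7055) → (139.0626,80.3787) → (80.0069,80.3787) → (80.0069,142.7055) (closed)

[4] `<path>` rectangle, #000000→engrave S342 F2834: (72.7432,123.9558) → (161.3937,123.9558) → (161.3937,89.7523) → (72.7432,89.7523) → (72.7432,123.9558) (closed)

(Gcodetools for Inkscape — laser output)
G21
G90
G00 X12.8801 Y127.5848
M4 S809
G1 X40.2848 Y127.5848 F820
G1 X40.2848 Y64.5954
G1 X12.8801 Y64.5954
G1 X12.8801 Y127.5848
M5
G00 X216.0931 Y87.8143
M4 S809
G1 X53.2239 Y73.3795 F820
G1 X230.8259 Y13.9580
G1 X162.3095 Y102.3033
G1 X116.4633 Y38.2700
G1 X85.6326 Y141.0534
M5
G00 X80.0069 Y142.7055
M4 S342
G1 X139.0626 Y142.7055 F2834
G1 X139.0626 Y80.3787
G1 X80.0069 Y80.3787
G1 X80.0069 Y142.7055
M5
G00 X72.7432 Y123.9558
M4 S342
G1 X161.3937 Y123.9558 F2834
G1 X161.3937 Y89.7523
G1 X72.7432 Y89.7523
G1 X72.7432 Y123.9558
M5
G00 X0.0000 Y0.0000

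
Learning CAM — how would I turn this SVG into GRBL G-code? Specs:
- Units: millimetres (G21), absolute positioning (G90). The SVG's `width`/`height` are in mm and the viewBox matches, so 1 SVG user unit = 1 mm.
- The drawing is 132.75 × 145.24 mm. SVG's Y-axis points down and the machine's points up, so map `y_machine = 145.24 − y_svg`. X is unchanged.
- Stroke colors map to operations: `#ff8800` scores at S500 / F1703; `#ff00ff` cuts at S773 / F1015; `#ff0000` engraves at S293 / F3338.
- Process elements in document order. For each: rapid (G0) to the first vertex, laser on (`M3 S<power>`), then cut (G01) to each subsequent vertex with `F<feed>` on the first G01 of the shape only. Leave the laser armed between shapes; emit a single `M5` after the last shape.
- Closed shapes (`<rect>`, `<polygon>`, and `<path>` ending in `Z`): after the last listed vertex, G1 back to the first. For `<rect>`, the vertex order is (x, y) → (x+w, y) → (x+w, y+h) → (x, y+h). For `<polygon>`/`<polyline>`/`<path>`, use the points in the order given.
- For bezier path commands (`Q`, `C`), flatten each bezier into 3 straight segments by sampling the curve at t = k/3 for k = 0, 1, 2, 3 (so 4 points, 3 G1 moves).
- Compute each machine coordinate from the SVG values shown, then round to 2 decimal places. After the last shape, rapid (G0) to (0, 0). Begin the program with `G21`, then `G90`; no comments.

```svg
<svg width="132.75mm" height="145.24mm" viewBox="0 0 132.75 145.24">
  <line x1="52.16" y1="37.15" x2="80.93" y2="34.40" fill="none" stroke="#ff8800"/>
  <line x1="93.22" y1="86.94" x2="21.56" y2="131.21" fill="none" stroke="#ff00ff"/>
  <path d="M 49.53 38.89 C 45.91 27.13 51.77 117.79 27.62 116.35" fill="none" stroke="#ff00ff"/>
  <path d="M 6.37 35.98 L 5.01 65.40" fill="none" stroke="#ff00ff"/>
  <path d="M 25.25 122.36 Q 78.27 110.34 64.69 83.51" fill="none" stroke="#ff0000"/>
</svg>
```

Since the viewBox matches the mm dimensions, user units are millimetres directly. The only transform is the Y-flip y_m = 145.24 − y_svg.

Shape 1 is a line segment drawn with `<line>`. Its stroke #ff8800 means score at S500, F1703. After flipping Y the toolpath is (52.16,108.09) → (80.93,110.84).

Shape 2 is a line segment drawn with `<line>`. Its stroke #ff00ff means cut at S773, F1015. After flipping Y the toolpath is (93.22,58.30) → (21.56,14.03).

Shape 3 is a cubic bezier drawn with `<path>`. Its stroke #ff00ff means cut at S773, F1015. After flipping Y the toolpath is (49.53,106.35) → (47.61,91.17) → (43.23,50.95) → (27.62,28.89).

Shape 4 is a line segment drawn with `<path>`. Its stroke #ff00ff means cut at S773, F1015. After flipping Y the toolpath is (6.37,109.26) → (5.01,79.84).

Shape 5 is a quadratic bezier drawn with `<path>`. Its stroke #ff0000 means engrave at S293, F3338. After flipping Y the toolpath is (25.25,22.88) → (53.20,32.54) → (66.34,45.49) → (64.69,61.73).

G21
G90
G0 X52.16 Y108.09
M3 S500
G01 X80.93 Y110.84 F1703
G0 X93.22 Y58.30
M3 S773
G01 X21.56 Y14.03 F1015
G0 X49.53 Y106.35
M3 S773
G01 X47.61 Y91.17 F1015
G01 X43.23 Y50.95
G01 X27.62 Y28.89
G0 X6.37 Y109.26
M3 S773
G01 X5.01 Y79.84 F1015
G0 X25.25 Y22.88
M3 S293
G01 X53.20 Y32.54 F3338
G01 X66.34 Y45.49
G01 X64.69 Y61.73
M5
G0 X0.00 Y0.00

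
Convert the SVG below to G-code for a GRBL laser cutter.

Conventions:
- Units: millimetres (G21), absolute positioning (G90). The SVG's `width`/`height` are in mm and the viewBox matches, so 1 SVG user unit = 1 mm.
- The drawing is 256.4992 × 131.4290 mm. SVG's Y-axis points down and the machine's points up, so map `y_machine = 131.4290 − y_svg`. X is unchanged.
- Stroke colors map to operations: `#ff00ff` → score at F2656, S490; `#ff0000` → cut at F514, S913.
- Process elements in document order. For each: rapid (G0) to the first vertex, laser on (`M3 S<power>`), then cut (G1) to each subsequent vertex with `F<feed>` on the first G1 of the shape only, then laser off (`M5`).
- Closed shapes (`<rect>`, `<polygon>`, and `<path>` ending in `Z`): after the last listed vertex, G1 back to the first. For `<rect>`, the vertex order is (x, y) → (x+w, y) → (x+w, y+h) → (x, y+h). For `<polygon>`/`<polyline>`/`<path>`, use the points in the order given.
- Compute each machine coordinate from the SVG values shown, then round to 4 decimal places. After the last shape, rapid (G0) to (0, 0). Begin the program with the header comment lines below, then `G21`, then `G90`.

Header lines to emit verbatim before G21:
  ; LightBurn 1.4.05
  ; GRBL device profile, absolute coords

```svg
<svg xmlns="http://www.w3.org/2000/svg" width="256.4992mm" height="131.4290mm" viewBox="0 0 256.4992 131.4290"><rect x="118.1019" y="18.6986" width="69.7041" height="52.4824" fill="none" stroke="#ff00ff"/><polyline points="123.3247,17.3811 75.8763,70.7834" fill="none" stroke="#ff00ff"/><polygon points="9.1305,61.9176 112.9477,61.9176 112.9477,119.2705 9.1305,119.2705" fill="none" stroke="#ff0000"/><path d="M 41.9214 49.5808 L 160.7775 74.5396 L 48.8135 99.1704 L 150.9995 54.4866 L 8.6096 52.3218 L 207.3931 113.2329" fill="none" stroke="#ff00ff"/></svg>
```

; LightBurn 1.4.05
; GRBL device profile, absolute coords
G21
G90
G0 X118.1019 Y112.7304
M3 S490
G1 X187.8060 Y112.7304 F2656
G1 X187.8060 Y60.2480
G1 X118.1019 Y60.2480
G1 X118.1019 Y112.7304
M5
G0 X123.3247 Y114.0479
M3 S490
G1 X75.8763 Y60.6456 F2656
M5
G0 X9.1305 Y69.5114
M3 S913
G1 X112.9477 Y69.5114 F514
G1 X112.9477 Y12.1585
G1 X9.1305 Y12.1585
G1 X9.1305 Y69.5114
M5
G0 X41.9214 Y81.8482
M3 S490
G1 X160.7775 Y56.8894 F2656
G1 X48.8135 Y32.2586
G1 X150.9995 Y76.9424
G1 X8.6096 Y79.1072
G1 X207.3931 Y18.1961
M5
G0 X0.0000 Y0.0000

1 u = 1 mm; y_m = 131.4290 − y.

[1] `<rect>` rectangle, #ff00ff→score S490 F2656: (118.1019,112.7304) → (187.8060,112.7304) → (187.8060,60.2480) → (118.1019,60.2480) → (118.1019,112.7304) (closed)

[2] `<polyline>` line segment, #ff00ff→score S490 F2656: (123.3247,114.0479) → (75.8763,60.6456)

[3] `<polygon>` rectangle, #ff0000→cut S913 F514: (9.1305,69.5114) → (112.9477,69.5114) → (112.9477,12.1585) → (9.1305,12.1585) → (9.1305,69.5114) (closed)

[4] `<path>` open polyline, #ff00ff→score S490 F2656: (41.9214,81.8482) → (160.7775,56.8894) → (48.8135,32.2586) → (150.9995,76.9424) → (8.6096,79.1072) → (207.3931,18.1961)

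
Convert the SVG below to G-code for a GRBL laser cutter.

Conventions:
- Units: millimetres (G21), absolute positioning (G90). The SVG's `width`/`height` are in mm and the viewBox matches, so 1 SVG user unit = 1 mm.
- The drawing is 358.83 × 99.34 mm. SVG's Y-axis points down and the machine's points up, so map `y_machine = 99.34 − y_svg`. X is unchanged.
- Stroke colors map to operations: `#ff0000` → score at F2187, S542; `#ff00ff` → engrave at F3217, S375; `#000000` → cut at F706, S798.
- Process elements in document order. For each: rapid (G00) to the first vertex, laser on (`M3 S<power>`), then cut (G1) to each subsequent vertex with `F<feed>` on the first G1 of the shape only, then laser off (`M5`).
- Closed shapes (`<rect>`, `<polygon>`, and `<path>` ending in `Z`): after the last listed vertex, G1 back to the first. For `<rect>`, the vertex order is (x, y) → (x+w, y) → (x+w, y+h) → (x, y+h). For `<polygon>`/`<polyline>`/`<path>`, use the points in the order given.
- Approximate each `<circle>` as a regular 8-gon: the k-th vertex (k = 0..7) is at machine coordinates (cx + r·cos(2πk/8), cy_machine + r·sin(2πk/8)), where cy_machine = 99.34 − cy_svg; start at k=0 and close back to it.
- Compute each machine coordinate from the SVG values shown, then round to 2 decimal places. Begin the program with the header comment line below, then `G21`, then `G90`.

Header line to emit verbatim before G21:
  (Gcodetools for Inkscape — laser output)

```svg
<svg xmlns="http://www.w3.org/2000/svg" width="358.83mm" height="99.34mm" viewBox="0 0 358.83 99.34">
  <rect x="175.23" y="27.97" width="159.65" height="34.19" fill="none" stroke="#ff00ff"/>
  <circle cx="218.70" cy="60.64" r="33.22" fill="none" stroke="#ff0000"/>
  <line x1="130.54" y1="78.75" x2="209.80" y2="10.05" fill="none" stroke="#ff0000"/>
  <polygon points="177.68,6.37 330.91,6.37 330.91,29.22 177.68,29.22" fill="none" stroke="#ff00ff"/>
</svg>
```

(Gcodetools for Inkscape — laser output)
G21
G90
G00 X175.23 Y71.37
M3 S375
G1 X334.88 Y71.37 F3217
G1 X334.88 Y37.18
G1 X175.23 Y37.18
G1 X175.23 Y71.37
M5
G00 X251.92 Y38.70
M3 S542
G1 X242.19 Y62.19 F2187
G1 X218.70 Y71.92
G1 X195.21 Y62.19
G1 X185.48 Y38.70
G1 X195.21 Y15.21
G1 X218.70 Y5.48
G1 X242.19 Y15.21
G1 X251.92 Y38.70
M5
G00 X130.54 Y20.59
M3 S542
G1 X209.80 Y89.29 F2187
M5
G00 X177.68 Y92.97
M3 S375
G1 X330.91 Y92.97 F3217
G1 X330.91 Y70.12
G1 X177.68 Y70.12
G1 X177.68 Y92.97
M5

Since the viewBox matches the mm dimensions, user units are millimetres directly. The only transform is the Y-flip y_m = 99.34 − y_svg.

Shape 1 is a rectangle drawn with `<rect>`. Its stroke #ff00ff means engrave at S375, F3217. After flipping Y the toolpath is (175.23,71.37) → (334.88,71.37) → (334.88,37.18) → (175.23,37.18) → (175.23,71.37), returning to the start.

Shape 2 is a circle drawn with `<circle>`. Its stroke #ff0000 means score at S542, F2187. After flipping Y the toolpath is (251.92,38.70) → (242.19,62.19) → (218.70,71.92) → (195.21,62.19) → (185.48,38.70) → (195.21,15.21) → (218.70,5.48) → (242.19,15.21) → (251.92,38.70), returning to the start.

Shape 3 is a line segment drawn with `<line>`. Its stroke #ff0000 means score at S542, F2187. After flipping Y the toolpath is (130.54,20.59) → (209.80,89.29).

Shape 4 is a rectangle drawn with `<polygon>`. Its stroke #ff00ff means engrave at S375, F3217. After flipping Y the toolpath is (177.68,92.97) → (330.91,92.97) → (330.91,70.12) → (177.68,70.12) → (177.68,92.97), returning to the start.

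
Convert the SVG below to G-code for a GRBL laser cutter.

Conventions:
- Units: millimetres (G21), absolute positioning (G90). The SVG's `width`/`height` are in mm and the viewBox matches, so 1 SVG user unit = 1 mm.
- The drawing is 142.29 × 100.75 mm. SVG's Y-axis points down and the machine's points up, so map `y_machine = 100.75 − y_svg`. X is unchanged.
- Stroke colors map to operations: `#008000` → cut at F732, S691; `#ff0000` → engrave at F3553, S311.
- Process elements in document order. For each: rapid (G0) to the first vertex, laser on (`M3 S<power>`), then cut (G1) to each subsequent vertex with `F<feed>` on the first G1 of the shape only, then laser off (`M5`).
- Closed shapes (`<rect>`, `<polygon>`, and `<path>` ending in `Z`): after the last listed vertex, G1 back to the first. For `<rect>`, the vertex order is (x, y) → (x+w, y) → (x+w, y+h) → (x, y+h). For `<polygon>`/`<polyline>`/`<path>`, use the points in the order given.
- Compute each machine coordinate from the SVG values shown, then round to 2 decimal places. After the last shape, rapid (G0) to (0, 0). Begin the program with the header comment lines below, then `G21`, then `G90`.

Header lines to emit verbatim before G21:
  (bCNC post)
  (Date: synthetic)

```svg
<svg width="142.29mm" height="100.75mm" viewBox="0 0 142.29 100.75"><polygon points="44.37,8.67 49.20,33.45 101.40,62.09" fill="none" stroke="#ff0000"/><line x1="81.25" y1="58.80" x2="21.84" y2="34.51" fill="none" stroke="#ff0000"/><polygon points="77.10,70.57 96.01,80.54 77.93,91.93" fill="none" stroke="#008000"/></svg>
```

(bCNC post)
(Date: synthetic)
G21
G90
G0 X44.37 Y92.08
M3 S311
G1 X49.20 Y67.30 F3553
G1 X101.40 Y38.66
G1 X44.37 Y92.08
M5
G0 X81.25 Y41.95
M3 S311
G1 X21.84 Y66.24 F3553
M5
G0 X77.10 Y30.18
M3 S691
G1 X96.01 Y20.21 F732
G1 X77.93 Y8.82
G1 X77.10 Y30.18
M5
G0 X0.00 Y0.00

viewBox `0 0 142.29 100.75` with mm width/height → 1 unit = 1 mm. Flip: y_m = 100.75 − y_svg.

**Shape 1** — `<polygon>` closed polygon, stroke `#ff0000` → engrave (S311, F3553). Machine vertices: (44.37,92.08) → (49.20,67.30) → (101.40,38.66) → (44.37,92.08). Closed: final G1 returns to the first vertex.

**Shape 2** — `<line>` line segment, stroke `#ff0000` → engrave (S311, F3553). Machine vertices: (81.25,41.95) → (21.84,66.24). Open path.

**Shape 3** — `<polygon>` regular polygon, stroke `#008000` → cut (S691, F732). Machine vertices: (77.10,30.18) → (96.01,20.21) → (77.93,8.82) → (77.10,30.18). Closed: final G1 returns to the first vertex.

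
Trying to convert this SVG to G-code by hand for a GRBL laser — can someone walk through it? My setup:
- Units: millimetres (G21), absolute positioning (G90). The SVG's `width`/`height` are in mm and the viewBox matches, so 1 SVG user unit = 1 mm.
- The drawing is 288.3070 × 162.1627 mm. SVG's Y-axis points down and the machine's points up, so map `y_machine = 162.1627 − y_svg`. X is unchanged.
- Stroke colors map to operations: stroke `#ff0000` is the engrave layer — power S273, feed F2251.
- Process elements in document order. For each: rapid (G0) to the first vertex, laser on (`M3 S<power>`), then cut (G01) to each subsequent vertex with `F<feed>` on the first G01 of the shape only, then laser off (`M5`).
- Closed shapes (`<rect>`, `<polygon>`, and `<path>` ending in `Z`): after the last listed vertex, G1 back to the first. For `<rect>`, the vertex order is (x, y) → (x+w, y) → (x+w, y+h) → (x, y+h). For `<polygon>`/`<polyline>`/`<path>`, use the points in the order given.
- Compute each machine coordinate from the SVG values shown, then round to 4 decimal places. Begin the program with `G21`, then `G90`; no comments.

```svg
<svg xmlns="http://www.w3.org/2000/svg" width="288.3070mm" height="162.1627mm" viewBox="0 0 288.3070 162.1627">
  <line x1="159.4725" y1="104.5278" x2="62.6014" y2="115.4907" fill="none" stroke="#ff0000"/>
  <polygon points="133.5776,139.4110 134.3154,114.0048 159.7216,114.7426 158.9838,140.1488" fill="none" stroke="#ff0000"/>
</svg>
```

G21
G90
G0 X159.4725 Y57.6349
M3 S273
G01 X62.6014 Y46.6720 F2251
M5
G0 X133.5776 Y22.7517
M3 S273
G01 X134.3154 Y48.1579 F2251
G01 X159.7216 Y47.4201
G01 X158.9838 Y22.0139
G01 X133.5776 Y22.7517
M5

1 u = 1 mm; y_m = 162.1627 − y.

[1] `<line>` line segment, #ff0000→engrave S273 F2251: (159.4725,57.6349) → (62.6014,46.6720)

[2] `<polygon>` regular polygon, #ff0000→engrave S273 F2251: (133.5776,22.7517) → (134.3154,48.1579) → (159.7216,47.4201) → (158.9838,22.0139) → (133.5776,22.7517) (closed)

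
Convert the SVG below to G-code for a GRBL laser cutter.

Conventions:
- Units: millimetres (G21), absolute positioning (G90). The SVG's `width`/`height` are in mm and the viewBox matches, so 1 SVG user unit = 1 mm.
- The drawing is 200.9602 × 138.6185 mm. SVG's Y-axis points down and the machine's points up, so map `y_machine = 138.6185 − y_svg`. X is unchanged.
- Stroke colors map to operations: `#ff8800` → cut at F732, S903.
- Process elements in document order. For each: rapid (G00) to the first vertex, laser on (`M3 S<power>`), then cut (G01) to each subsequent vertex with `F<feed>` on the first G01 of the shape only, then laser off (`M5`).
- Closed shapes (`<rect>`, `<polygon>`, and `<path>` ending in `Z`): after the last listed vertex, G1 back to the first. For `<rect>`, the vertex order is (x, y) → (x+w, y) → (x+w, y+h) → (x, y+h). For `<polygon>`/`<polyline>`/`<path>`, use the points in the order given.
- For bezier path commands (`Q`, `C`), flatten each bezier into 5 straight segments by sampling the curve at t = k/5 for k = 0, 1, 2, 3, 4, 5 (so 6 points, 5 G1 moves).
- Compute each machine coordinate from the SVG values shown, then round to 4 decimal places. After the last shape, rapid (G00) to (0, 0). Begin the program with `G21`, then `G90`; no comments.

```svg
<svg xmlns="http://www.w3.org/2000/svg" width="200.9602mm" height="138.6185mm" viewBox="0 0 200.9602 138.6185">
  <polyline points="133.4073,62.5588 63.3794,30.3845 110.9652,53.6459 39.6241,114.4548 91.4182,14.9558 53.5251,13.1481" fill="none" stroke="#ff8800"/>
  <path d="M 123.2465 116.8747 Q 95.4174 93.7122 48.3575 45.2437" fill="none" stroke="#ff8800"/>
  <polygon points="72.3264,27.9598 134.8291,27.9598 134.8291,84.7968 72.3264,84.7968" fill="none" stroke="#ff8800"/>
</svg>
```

1 u = 1 mm; y_m = 138.6185 − y.

[1] `<polyline>` open polyline, #ff8800→cut S903 F732: (133.4073,76.0597) → (63.3794,108.2340) → (110.9652,84.9726) → (39.6241,24.1637) → (91.4182,123.6627) → (53.5251,125.4704)

[2] `<path>` quadratic bezier, #ff8800→cut S903 F732: (123.2465,21.7438) → (111.3456,32.0210) → (97.9063,44.3228) → (82.9285,58.6490) → (66.4122,74.9996) → (48.3575,93.3748)

[3] `<polygon>` rectangle, #ff8800→cut S903 F732: (72.3264,110.6587) → (134.8291,110.6587) → (134.8291,53.8217) → (72.3264,53.8217) → (72.3264,110.6587) (closed)

G21
G90
G00 X133.4073 Y76.0597
M3 S903
G01 X63.3794 Y108.2340 F732
G01 X110.9652 Y84.9726
G01 X39.6241 Y24.1637
G01 X91.4182 Y123.6627
G01 X53.5251 Y125.4704
M5
G00 X123.2465 Y21.7438
M3 S903
G01 X111.3456 Y32.0210 F732
G01 X97.9063 Y44.3228
G01 X82.9285 Y58.6490
G01 X66.4122 Y74.9996
G01 X48.3575 Y93.3748
M5
G00 X72.3264 Y110.6587
M3 S903
G01 X134.8291 Y110.6587 F732
G01 X134.8291 Y53.8217
G01 X72.3264 Y53.8217
G01 X72.3264 Y110.6587
M5
G00 X0.0000 Y0.0000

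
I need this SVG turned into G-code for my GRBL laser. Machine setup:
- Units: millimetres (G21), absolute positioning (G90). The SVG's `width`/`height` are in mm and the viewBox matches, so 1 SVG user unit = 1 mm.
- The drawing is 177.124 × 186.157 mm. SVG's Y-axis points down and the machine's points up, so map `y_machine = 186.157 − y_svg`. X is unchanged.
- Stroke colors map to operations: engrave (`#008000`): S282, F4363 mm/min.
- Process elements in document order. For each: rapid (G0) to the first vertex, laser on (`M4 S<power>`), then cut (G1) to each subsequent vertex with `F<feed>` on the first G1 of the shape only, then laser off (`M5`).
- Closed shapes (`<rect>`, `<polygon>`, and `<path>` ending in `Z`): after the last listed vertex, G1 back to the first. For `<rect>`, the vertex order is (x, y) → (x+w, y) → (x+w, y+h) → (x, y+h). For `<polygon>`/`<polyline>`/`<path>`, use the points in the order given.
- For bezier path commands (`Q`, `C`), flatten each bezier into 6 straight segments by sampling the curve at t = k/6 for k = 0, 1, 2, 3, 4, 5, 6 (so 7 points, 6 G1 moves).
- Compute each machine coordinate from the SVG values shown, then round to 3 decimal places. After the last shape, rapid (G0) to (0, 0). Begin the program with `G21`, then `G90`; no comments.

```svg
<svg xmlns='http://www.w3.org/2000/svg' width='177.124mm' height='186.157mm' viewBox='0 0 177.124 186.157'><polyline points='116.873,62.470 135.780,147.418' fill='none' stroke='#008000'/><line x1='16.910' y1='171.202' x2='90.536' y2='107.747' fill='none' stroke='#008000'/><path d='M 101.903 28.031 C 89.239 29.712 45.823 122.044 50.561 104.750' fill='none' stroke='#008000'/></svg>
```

Since the viewBox matches the mm dimensions, user units are millimetres directly. The only transform is the Y-flip y_m = 186.157 − y_svg.

Shape 1 is a line segment drawn with `<polyline>`. Its stroke #008000 means engrave at S282, F4363. After flipping Y the toolpath is (116.873,123.687) → (135.780,38.739).

Shape 2 is a line segment drawn with `<line>`. Its stroke #008000 means engrave at S282, F4363. After flipping Y the toolpath is (16.910,14.955) → (90.536,78.410).

Shape 3 is a cubic bezier drawn with `<path>`. Its stroke #008000 means engrave at S282, F4363. After flipping Y the toolpath is (101.903,158.126) → (93.374,150.658) → (81.911,133.646) → (69.706,112.651) → (58.952,93.237) → (51.840,80.968) → (50.561,81.407).

G21
G90
G0 X116.873 Y123.687
M4 S282
G1 X135.780 Y38.739 F4363
M5
G0 X16.910 Y14.955
M4 S282
G1 X90.536 Y78.410 F4363
M5
G0 X101.903 Y158.126
M4 S282
G1 X93.374 Y150.658 F4363
G1 X81.911 Y133.646
G1 X69.706 Y112.651
G1 X58.952 Y93.237
G1 X51.840 Y80.968
G1 X50.561 Y81.407
M5
G0 X0.000 Y0.000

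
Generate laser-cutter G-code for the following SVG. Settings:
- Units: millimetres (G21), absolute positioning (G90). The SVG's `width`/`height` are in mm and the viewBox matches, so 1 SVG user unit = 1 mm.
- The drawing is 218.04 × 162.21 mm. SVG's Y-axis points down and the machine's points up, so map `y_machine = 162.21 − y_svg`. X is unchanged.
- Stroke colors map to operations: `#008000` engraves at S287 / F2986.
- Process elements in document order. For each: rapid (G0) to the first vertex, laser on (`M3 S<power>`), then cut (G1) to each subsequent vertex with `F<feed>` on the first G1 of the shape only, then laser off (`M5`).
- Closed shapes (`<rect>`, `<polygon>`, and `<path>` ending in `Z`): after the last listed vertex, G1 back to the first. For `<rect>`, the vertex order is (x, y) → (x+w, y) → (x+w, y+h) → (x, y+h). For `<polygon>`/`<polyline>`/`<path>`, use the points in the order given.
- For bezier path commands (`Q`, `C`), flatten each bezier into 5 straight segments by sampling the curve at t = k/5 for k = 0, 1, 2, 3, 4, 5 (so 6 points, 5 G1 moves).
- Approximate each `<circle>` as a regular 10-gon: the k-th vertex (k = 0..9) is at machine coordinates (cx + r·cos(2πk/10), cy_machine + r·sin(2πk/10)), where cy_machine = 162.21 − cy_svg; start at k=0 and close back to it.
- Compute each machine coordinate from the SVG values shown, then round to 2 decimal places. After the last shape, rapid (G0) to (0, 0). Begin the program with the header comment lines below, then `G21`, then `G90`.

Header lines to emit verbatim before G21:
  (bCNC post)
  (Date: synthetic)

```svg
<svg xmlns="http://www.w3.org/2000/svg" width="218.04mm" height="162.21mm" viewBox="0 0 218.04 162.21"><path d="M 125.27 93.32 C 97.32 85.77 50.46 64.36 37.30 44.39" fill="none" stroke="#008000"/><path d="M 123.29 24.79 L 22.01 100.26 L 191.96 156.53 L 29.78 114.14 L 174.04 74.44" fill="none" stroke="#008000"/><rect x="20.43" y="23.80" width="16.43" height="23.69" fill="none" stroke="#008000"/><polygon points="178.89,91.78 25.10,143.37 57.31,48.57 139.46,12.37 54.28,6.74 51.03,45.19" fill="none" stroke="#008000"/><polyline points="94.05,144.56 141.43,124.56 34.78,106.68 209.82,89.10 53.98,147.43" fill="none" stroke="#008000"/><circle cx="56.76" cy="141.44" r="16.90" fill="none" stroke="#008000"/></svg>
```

(bCNC post)
(Date: synthetic)
G21
G90
G0 X125.27 Y68.89
M3 S287
G1 X106.65 Y74.96 F2986
G1 X86.02 Y83.62
G1 X65.90 Y94.14
G1 X48.82 Y105.79
G1 X37.30 Y117.82
M5
G0 X123.29 Y137.42
M3 S287
G1 X22.01 Y61.95 F2986
G1 X191.96 Y5.68
G1 X29.78 Y48.07
G1 X174.04 Y87.77
M5
G0 X20.43 Y138.41
M3 S287
G1 X36.86 Y138.41 F2986
G1 X36.86 Y114.72
G1 X20.43 Y114.72
G1 X20.43 Y138.41
M5
G0 X178.89 Y70.43
M3 S287
G1 X25.10 Y18.84 F2986
G1 X57.31 Y113.64
G1 X139.46 Y149.84
G1 X54.28 Y155.47
G1 X51.03 Y117.02
G1 X178.89 Y70.43
M5
G0 X94.05 Y17.65
M3 S287
G1 X141.43 Y37.65 F2986
G1 X34.78 Y55.53
G1 X209.82 Y73.11
G1 X53.98 Y14.78
M5
G0 X73.66 Y20.77
M3 S287
G1 X70.43 Y30.70 F2986
G1 X61.98 Y36.84
G1 X51.54 Y36.84
G1 X43.09 Y30.70
G1 X39.86 Y20.77
G1 X43.09 Y10.84
G1 X51.54 Y4.70
G1 X61.98 Y4.70
G1 X70.43 Y10.84
G1 X73.66 Y20.77
M5
G0 X0.00 Y0.00

Since the viewBox matches the mm dimensions, user units are millimetres directly. The only transform is the Y-flip y_m = 162.21 − y_svg.

Shape 1 is a cubic bezier drawn with `<path>`. Its stroke #008000 means engrave at S287, F2986. After flipping Y the toolpath is (125.27,68.89) → (106.65,74.96) → (86.02,83.62) → (65.90,94.14) → (48.82,105.79) → (37.30,117.82).

Shape 2 is a open polyline drawn with `<path>`. Its stroke #008000 means engrave at S287, F2986. After flipping Y the toolpath is (123.29,137.42) → (22.01,61.95) → (191.96,5.68) → (29.78,48.07) → (174.04,87.77).

Shape 3 is a rectangle drawn with `<rect>`. Its stroke #008000 means engrave at S287, F2986. After flipping Y the toolpath is (20.43,138.41) → (36.86,138.41) → (36.86,114.72) → (20.43,114.72) → (20.43,138.41), returning to the start.

Shape 4 is a closed polygon drawn with `<polygon>`. Its stroke #008000 means engrave at S287, F2986. After flipping Y the toolpath is (178.89,70.43) → (25.10,18.84) → (57.31,113.64) → (139.46,149.84) → (54.28,155.47) → (51.03,117.02) → (178.89,70.43), returning to the start.

Shape 5 is a open polyline drawn with `<polyline>`. Its stroke #008000 means engrave at S287, F2986. After flipping Y the toolpath is (94.05,17.65) → (141.43,37.65) → (34.78,55.53) → (209.82,73.11) → (53.98,14.78).

Shape 6 is a circle drawn with `<circle>`. Its stroke #008000 means engrave at S287, F2986. After flipping Y the toolpath is (73.66,20.77) → (70.43,30.70) → (61.98,36.84) → (51.54,36.84) → (43.09,30.70) → (39.86,20.77) → (43.09,10.84) → (51.54,4.70) → (61.98,4.70) → (70.43,10.84) → (73.66,20.77), returning to the start.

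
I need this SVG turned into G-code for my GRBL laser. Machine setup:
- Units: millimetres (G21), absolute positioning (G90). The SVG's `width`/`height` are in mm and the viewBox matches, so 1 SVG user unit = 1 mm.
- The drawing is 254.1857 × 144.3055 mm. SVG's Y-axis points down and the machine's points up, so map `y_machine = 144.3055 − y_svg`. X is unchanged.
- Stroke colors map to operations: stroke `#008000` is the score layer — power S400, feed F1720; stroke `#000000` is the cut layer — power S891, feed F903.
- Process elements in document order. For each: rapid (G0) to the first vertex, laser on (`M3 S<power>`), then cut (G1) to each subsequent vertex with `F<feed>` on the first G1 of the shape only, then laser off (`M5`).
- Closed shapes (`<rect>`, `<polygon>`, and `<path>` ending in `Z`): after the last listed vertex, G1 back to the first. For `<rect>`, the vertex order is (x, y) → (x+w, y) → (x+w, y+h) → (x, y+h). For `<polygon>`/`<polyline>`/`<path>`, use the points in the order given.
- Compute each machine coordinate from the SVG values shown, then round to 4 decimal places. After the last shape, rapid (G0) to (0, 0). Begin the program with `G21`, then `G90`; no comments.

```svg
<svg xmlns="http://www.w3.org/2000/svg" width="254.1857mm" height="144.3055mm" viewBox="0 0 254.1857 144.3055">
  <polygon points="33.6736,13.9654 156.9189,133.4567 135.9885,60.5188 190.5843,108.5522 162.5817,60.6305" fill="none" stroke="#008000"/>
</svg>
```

G21
G90
G0 X33.6736 Y130.3401
M3 S400
G1 X156.9189 Y10.8488 F1720
G1 X135.9885 Y83.7867
G1 X190.5843 Y35.7533
G1 X162.5817 Y83.6750
G1 X33.6736 Y130.3401
M5
G0 X0.0000 Y0.0000

1 u = 1 mm; y_m = 144.3055 − y.

[1] `<polygon>` closed polygon, #008000→score S400 F1720: (33.6736,130.3401) → (156.9189,10.8488) → (135.9885,83.7867) → (190.5843,35.7533) → (162.5817,83.6750) → (33.6736,130.3401) (closed)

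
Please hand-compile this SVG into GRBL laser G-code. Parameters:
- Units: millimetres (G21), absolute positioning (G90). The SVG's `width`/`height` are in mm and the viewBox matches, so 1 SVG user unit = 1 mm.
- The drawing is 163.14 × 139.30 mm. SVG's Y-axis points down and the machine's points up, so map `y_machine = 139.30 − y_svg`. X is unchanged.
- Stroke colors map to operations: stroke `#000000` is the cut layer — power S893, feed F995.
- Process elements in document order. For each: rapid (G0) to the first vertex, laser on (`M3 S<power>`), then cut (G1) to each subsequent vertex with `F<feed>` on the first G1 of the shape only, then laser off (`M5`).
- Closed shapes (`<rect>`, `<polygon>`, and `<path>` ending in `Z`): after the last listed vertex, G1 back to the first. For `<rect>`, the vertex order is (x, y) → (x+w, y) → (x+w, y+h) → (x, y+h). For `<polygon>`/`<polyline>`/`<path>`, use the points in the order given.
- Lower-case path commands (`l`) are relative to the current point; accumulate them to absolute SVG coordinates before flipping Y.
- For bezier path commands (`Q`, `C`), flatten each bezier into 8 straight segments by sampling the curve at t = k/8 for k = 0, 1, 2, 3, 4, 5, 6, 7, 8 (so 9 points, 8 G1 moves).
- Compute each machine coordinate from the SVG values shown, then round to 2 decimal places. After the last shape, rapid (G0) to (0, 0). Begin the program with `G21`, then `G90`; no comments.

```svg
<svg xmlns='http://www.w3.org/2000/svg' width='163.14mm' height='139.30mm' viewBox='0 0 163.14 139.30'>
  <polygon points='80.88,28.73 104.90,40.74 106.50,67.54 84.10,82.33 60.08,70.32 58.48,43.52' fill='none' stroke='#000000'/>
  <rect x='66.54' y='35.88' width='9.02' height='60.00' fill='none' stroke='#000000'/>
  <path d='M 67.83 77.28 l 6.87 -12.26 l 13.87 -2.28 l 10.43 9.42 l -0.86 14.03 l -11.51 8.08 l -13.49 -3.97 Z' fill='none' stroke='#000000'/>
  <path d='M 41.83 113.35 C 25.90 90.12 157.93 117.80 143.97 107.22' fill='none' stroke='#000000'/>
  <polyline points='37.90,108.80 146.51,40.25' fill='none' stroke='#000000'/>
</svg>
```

G21
G90
G0 X80.88 Y110.57
M3 S893
G1 X104.90 Y98.56 F995
G1 X106.50 Y71.76
G1 X84.10 Y56.97
G1 X60.08 Y68.98
G1 X58.48 Y95.78
G1 X80.88 Y110.57
M5
G0 X66.54 Y103.42
M3 S893
G1 X75.56 Y103.42 F995
G1 X75.56 Y43.42
G1 X66.54 Y43.42
G1 X66.54 Y103.42
M5
G0 X67.83 Y62.02
M3 S893
G1 X74.70 Y74.28 F995
G1 X88.57 Y76.56
G1 X99.00 Y67.14
G1 X98.14 Y53.11
G1 X86.63 Y45.03
G1 X73.14 Y49.00
G1 X67.83 Y62.02
M5
G0 X41.83 Y25.95
M3 S893
G1 X42.22 Y32.45 F995
G1 X53.03 Y35.22
G1 X70.83 Y35.31
G1 X92.16 Y33.76
G1 X113.59 Y31.62
G1 X131.66 Y29.93
G1 X142.94 Y29.73
G1 X143.97 Y32.08
M5
G0 X37.90 Y30.50
M3 S893
G1 X146.51 Y99.05 F995
M5
G0 X0.00 Y0.00

viewBox `0 0 163.14 139.30` with mm width/height → 1 unit = 1 mm. Flip: y_m = 139.30 − y_svg.

**Shape 1** — `<polygon>` regular polygon, stroke `#000000` → cut (S893, F995). Machine vertices: (80.88,110.57) → (104.90,98.56) → (106.50,71.76) → (84.10,56.97) → (60.08,68.98) → (58.48,95.78) → (80.88,110.57). Closed: final G1 returns to the first vertex.

**Shape 2** — `<rect>` rectangle, stroke `#000000` → cut (S893, F995). Machine vertices: (66.54,103.42) → (75.56,103.42) → (75.56,43.42) → (66.54,43.42) → (66.54,103.42). Closed: final G1 returns to the first vertex.

**Shape 3** — `<path>` regular polygon, stroke `#000000` → cut (S893, F995). Machine vertices: (67.83,62.02) → (74.70,74.28) → (88.57,76.56) → (99.00,67.14) → (98.14,53.11) → (86.63,45.03) → (73.14,49.00) → (67.83,62.02). Closed: final G1 returns to the first vertex.

**Shape 4** — `<path>` cubic bezier, stroke `#000000` → cut (S893, F995). Control points (SVG): P0=(41.83,113.35), P1=(25.90,90.12), P2=(157.93,117.80), P3=(143.97,107.22); sampled at t=k/8. Machine vertices: (41.83,25.95) → (42.22,32.45) → (53.03,35.22) → (70.83,35.31) → (92.16,33.76) → (113.59,31.62) → (131.66,29.93) → (142.94,29.73) → (143.97,32.08). Open path.

**Shape 5** — `<polyline>` line segment, stroke `#000000` → cut (S893, F995). Machine vertices: (37.90,30.50) → (146.51,99.05). Open path.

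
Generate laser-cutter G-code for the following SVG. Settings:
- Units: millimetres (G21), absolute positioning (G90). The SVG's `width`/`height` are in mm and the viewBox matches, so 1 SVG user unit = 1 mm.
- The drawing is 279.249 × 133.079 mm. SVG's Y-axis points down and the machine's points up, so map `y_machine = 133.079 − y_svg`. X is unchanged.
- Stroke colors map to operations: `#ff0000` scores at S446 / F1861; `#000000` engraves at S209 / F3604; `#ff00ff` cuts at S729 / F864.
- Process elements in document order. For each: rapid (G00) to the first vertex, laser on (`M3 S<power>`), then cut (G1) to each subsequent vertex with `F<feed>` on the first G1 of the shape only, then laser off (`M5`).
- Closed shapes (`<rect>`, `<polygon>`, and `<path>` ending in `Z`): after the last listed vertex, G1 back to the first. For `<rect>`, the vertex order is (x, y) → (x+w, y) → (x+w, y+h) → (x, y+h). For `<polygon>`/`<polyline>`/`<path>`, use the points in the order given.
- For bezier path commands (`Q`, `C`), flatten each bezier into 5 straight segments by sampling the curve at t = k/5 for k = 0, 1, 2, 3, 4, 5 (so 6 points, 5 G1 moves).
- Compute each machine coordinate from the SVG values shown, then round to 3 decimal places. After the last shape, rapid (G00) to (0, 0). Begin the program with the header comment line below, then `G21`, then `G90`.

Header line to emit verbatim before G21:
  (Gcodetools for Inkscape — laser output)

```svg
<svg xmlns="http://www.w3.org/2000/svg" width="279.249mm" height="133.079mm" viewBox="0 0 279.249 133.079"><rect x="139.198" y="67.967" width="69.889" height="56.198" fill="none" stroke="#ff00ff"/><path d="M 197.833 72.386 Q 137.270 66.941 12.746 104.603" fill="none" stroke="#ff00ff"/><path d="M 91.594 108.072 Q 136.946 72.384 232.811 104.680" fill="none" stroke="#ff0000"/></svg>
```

viewBox `0 0 279.249 133.079` with mm width/height → 1 unit = 1 mm. Flip: y_m = 133.079 − y_svg.

**Shape 1** — `<rect>` rectangle, stroke `#ff00ff` → cut (S729, F864). Machine vertices: (139.198,65.112) → (209.087,65.112) → (209.087,8.914) → (139.198,8.914) → (139.198,65.112). Closed: final G1 returns to the first vertex.

**Shape 2** — `<path>` quadratic bezier, stroke `#ff00ff` → cut (S729, F864). Control points (SVG): P0=(197.833,72.386), P1=(137.270,66.941), P2=(12.746,104.603); sampled at t=k/5. Machine vertices: (197.833,60.693) → (171.049,61.147) → (139.149,58.152) → (102.131,51.708) → (59.997,41.817) → (12.746,28.476). Open path.

**Shape 3** — `<path>` quadratic bezier, stroke `#ff0000` → score (S446, F1861). Control points (SVG): P0=(91.594,108.072), P1=(136.946,72.384), P2=(232.811,104.680); sampled at t=k/5. Machine vertices: (91.594,25.007) → (111.755,36.563) → (135.958,42.680) → (164.201,43.358) → (196.486,38.598) → (232.811,28.399). Open path.

(Gcodetools for Inkscape — laser output)
G21
G90
G00 X139.198 Y65.112
M3 S729
G1 X209.087 Y65.112 F864
G1 X209.087 Y8.914
G1 X139.198 Y8.914
G1 X139.198 Y65.112
M5
G00 X197.833 Y60.693
M3 S729
G1 X171.049 Y61.147 F864
G1 X139.149 Y58.152
G1 X102.131 Y51.708
G1 X59.997 Y41.817
G1 X12.746 Y28.476
M5
G00 X91.594 Y25.007
M3 S446
G1 X111.755 Y36.563 F1861
G1 X135.958 Y42.680
G1 X164.201 Y43.358
G1 X196.486 Y38.598
G1 X232.811 Y28.399
M5
G00 X0.000 Y0.000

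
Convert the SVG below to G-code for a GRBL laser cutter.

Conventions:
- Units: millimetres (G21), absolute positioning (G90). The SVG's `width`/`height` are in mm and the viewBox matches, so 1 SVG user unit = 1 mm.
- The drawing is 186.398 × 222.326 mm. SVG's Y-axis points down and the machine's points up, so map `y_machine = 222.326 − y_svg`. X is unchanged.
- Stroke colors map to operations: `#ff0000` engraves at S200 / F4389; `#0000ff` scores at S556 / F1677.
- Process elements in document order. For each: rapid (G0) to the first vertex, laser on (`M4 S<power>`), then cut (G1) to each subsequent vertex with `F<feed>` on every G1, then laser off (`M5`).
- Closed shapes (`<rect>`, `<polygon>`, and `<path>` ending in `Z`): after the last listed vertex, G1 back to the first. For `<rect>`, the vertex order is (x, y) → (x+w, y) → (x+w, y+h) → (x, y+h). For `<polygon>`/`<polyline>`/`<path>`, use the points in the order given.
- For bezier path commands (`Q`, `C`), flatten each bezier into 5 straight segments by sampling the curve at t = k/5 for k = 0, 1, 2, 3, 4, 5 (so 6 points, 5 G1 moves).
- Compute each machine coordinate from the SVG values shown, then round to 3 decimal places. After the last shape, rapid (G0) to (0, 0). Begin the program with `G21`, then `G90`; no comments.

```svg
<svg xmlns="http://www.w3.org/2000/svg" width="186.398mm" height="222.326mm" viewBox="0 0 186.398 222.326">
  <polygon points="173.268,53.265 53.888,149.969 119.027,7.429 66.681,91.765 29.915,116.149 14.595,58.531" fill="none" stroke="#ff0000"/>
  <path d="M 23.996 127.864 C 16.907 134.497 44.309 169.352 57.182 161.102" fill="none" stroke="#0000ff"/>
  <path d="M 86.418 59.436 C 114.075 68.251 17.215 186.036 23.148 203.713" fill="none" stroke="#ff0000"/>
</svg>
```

G21
G90
G0 X173.268 Y169.061
M4 S200
G1 X53.888 Y72.357 F4389
G1 X119.027 Y214.897 F4389
G1 X66.681 Y130.561 F4389
G1 X29.915 Y106.177 F4389
G1 X14.595 Y163.795 F4389
G1 X173.268 Y169.061 F4389
M5
G0 X23.996 Y94.462
M4 S556
G1 X23.489 Y87.666 F1677
G1 X28.908 Y77.521 F1677
G1 X37.898 Y67.449 F1677
G1 X48.107 Y60.876 F1677
G1 X57.182 Y61.224 F1677
M5
G0 X86.418 Y162.890
M4 S200
G1 X89.889 Y146.197 F4389
G1 X74.386 Y113.387 F4389
G1 X50.821 Y74.496 F4389
G1 X30.105 Y39.560 F4389
G1 X23.148 Y18.613 F4389
M5
G0 X0.000 Y0.000

1 u = 1 mm; y_m = 222.326 − y.

[1] `<polygon>` closed polygon, #ff0000→engrave S200 F4389: (173.268,169.061) → (53.888,72.357) → (119.027,214.897) → (66.681,130.561) → (29.915,106.177) → (14.595,163.795) → (173.268,169.061) (closed)

[2] `<path>` cubic bezier, #0000ff→score S556 F1677: (23.996,94.462) → (23.489,87.666) → (28.908,77.521) → (37.898,67.449) → (48.107,60.876) → (57.182,61.224)

[3] `<path>` cubic bezier, #ff0000→engrave S200 F4389: (86.418,162.890) → (89.889,146.197) → (74.386,113.387) → (50.821,74.496) → (30.105,39.560) → (23.148,18.613)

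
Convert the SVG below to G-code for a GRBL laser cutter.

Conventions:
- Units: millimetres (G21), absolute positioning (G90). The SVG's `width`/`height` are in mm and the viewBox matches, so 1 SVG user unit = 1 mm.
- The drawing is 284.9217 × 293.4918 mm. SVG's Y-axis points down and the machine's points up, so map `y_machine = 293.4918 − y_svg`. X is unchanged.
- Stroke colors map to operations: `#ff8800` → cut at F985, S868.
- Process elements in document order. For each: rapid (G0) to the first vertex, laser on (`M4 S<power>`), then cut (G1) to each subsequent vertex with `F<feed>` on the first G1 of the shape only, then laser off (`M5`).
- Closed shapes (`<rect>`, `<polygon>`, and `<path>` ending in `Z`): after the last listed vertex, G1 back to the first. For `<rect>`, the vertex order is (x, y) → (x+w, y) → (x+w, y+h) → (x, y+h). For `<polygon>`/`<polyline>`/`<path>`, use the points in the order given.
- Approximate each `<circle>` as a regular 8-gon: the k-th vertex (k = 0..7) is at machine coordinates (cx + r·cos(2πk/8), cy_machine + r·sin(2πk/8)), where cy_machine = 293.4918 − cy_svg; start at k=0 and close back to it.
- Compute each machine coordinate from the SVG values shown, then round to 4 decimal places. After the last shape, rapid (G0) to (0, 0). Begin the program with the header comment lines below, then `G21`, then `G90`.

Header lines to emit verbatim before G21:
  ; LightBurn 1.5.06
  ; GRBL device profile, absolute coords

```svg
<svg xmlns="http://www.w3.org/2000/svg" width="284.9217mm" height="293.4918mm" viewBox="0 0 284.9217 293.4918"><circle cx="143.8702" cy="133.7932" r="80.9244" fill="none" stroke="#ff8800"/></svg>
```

; LightBurn 1.5.06
; GRBL device profile, absolute coords
G21
G90
G0 X224.7946 Y159.6986
M4 S868
G1 X201.0924 Y216.9208 F985
G1 X143.8702 Y240.6230
G1 X86.6480 Y216.9208
G1 X62.9458 Y159.6986
G1 X86.6480 Y102.4764
G1 X143.8702 Y78.7742
G1 X201.0924 Y102.4764
G1 X224.7946 Y159.6986
M5
G0 X0.0000 Y0.0000

1 u = 1 mm; y_m = 293.4918 − y.

[1] `<circle>` circle, #ff8800→cut S868 F985: (224.7946,159.6986) → (201.0924,216.9208) → (143.8702,240.6230) → (86.6480,216.9208) → (62.9458,159.6986) → (86.6480,102.4764) → (143.8702,78.7742) → (201.0924,102.4764) → (224.7946,159.6986) (closed)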